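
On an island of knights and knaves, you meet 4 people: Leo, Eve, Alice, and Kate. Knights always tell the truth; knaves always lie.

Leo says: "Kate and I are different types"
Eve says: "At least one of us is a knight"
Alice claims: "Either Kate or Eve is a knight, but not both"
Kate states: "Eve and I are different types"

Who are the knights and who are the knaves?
Leo is a knave.
Eve is a knave.
Alice is a knave.
Kate is a knave.

Verification:
- Leo (knave) says "Kate and I are different types" - this is FALSE (a lie) because Leo is a knave and Kate is a knave.
- Eve (knave) says "At least one of us is a knight" - this is FALSE (a lie) because no one is a knight.
- Alice (knave) says "Either Kate or Eve is a knight, but not both" - this is FALSE (a lie) because Kate is a knave and Eve is a knave.
- Kate (knave) says "Eve and I are different types" - this is FALSE (a lie) because Kate is a knave and Eve is a knave.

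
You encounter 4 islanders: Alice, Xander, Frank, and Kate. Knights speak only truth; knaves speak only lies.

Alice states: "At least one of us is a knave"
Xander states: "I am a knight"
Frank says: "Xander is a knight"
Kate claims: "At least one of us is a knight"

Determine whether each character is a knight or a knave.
Alice is a knight.
Xander is a knave.
Frank is a knave.
Kate is a knight.

Verification:
- Alice (knight) says "At least one of us is a knave" - this is TRUE because Xander and Frank are knaves.
- Xander (knave) says "I am a knight" - this is FALSE (a lie) because Xander is a knave.
- Frank (knave) says "Xander is a knight" - this is FALSE (a lie) because Xander is a knave.
- Kate (knight) says "At least one of us is a knight" - this is TRUE because Alice and Kate are knights.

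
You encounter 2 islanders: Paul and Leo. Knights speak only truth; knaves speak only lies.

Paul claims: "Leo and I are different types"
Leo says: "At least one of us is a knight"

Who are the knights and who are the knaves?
Paul is a knave.
Leo is a knave.

Verification:
- Paul (knave) says "Leo and I are different types" - this is FALSE (a lie) because Paul is a knave and Leo is a knave.
- Leo (knave) says "At least one of us is a knight" - this is FALSE (a lie) because no one is a knight.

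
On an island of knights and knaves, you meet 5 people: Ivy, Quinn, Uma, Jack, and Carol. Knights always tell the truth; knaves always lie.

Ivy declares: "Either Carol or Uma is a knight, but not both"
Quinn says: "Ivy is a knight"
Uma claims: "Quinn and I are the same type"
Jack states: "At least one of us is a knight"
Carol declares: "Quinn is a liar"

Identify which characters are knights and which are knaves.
Ivy is a knight.
Quinn is a knight.
Uma is a knight.
Jack is a knight.
Carol is a knave.

Verification:
- Ivy (knight) says "Either Carol or Uma is a knight, but not both" - this is TRUE because Carol is a knave and Uma is a knight.
- Quinn (knight) says "Ivy is a knight" - this is TRUE because Ivy is a knight.
- Uma (knight) says "Quinn and I are the same type" - this is TRUE because Uma is a knight and Quinn is a knight.
- Jack (knight) says "At least one of us is a knight" - this is TRUE because Ivy, Quinn, Uma, and Jack are knights.
- Carol (knave) says "Quinn is a liar" - this is FALSE (a lie) because Quinn is a knight.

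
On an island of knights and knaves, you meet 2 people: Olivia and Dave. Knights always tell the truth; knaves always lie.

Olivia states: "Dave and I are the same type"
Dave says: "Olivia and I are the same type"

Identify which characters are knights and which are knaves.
Olivia is a knight.
Dave is a knight.

Verification:
- Olivia (knight) says "Dave and I are the same type" - this is TRUE because Olivia is a knight and Dave is a knight.
- Dave (knight) says "Olivia and I are the same type" - this is TRUE because Dave is a knight and Olivia is a knight.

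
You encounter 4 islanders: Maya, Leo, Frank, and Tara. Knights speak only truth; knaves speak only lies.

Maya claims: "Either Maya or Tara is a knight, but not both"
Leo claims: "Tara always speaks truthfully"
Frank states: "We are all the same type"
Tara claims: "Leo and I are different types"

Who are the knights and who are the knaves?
Maya is a knight.
Leo is a knave.
Frank is a knave.
Tara is a knave.

Verification:
- Maya (knight) says "Either Maya or Tara is a knight, but not both" - this is TRUE because Maya is a knight and Tara is a knave.
- Leo (knave) says "Tara always speaks truthfully" - this is FALSE (a lie) because Tara is a knave.
- Frank (knave) says "We are all the same type" - this is FALSE (a lie) because Maya is a knight and Leo, Frank, and Tara are knaves.
- Tara (knave) says "Leo and I are different types" - this is FALSE (a lie) because Tara is a knave and Leo is a knave.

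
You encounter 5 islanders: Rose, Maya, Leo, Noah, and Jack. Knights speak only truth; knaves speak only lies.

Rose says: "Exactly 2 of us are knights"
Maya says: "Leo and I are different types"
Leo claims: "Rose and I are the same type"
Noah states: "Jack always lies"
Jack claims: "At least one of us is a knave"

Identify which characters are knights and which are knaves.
Rose is a knight.
Maya is a knave.
Leo is a knave.
Noah is a knave.
Jack is a knight.

Verification:
- Rose (knight) says "Exactly 2 of us are knights" - this is TRUE because there are 2 knights.
- Maya (knave) says "Leo and I are different types" - this is FALSE (a lie) because Maya is a knave and Leo is a knave.
- Leo (knave) says "Rose and I are the same type" - this is FALSE (a lie) because Leo is a knave and Rose is a knight.
- Noah (knave) says "Jack always lies" - this is FALSE (a lie) because Jack is a knight.
- Jack (knight) says "At least one of us is a knave" - this is TRUE because Maya, Leo, and Noah are knaves.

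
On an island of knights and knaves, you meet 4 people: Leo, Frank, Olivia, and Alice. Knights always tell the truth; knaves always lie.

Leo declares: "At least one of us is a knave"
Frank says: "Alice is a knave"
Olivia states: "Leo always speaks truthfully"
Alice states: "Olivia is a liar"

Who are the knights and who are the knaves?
Leo is a knight.
Frank is a knight.
Olivia is a knight.
Alice is a knave.

Verification:
- Leo (knight) says "At least one of us is a knave" - this is TRUE because Alice is a knave.
- Frank (knight) says "Alice is a knave" - this is TRUE because Alice is a knave.
- Olivia (knight) says "Leo always speaks truthfully" - this is TRUE because Leo is a knight.
- Alice (knave) says "Olivia is a liar" - this is FALSE (a lie) because Olivia is a knight.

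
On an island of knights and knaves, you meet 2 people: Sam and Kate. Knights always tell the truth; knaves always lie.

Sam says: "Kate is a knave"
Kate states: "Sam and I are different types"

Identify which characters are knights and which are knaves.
Sam is a knave.
Kate is a knight.

Verification:
- Sam (knave) says "Kate is a knave" - this is FALSE (a lie) because Kate is a knight.
- Kate (knight) says "Sam and I are different types" - this is TRUE because Kate is a knight and Sam is a knave.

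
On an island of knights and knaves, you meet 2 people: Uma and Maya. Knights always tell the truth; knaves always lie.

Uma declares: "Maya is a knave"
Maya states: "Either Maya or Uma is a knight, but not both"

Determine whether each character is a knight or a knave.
Uma is a knave.
Maya is a knight.

Verification:
- Uma (knave) says "Maya is a knave" - this is FALSE (a lie) because Maya is a knight.
- Maya (knight) says "Either Maya or Uma is a knight, but not both" - this is TRUE because Maya is a knight and Uma is a knave.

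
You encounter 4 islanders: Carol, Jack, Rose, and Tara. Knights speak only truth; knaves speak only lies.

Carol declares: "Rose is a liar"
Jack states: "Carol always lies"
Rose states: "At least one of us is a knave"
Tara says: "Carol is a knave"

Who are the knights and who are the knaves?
Carol is a knave.
Jack is a knight.
Rose is a knight.
Tara is a knight.

Verification:
- Carol (knave) says "Rose is a liar" - this is FALSE (a lie) because Rose is a knight.
- Jack (knight) says "Carol always lies" - this is TRUE because Carol is a knave.
- Rose (knight) says "At least one of us is a knave" - this is TRUE because Carol is a knave.
- Tara (knight) says "Carol is a knave" - this is TRUE because Carol is a knave.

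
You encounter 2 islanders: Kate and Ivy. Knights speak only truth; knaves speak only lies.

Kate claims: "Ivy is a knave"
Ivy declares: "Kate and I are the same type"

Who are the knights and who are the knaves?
Kate is a knight.
Ivy is a knave.

Verification:
- Kate (knight) says "Ivy is a knave" - this is TRUE because Ivy is a knave.
- Ivy (knave) says "Kate and I are the same type" - this is FALSE (a lie) because Ivy is a knave and Kate is a knight.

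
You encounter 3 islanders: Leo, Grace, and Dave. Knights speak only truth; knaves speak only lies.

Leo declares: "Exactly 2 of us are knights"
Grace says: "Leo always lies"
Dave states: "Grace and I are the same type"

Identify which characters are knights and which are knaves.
Leo is a knave.
Grace is a knight.
Dave is a knave.

Verification:
- Leo (knave) says "Exactly 2 of us are knights" - this is FALSE (a lie) because there are 1 knights.
- Grace (knight) says "Leo always lies" - this is TRUE because Leo is a knave.
- Dave (knave) says "Grace and I are the same type" - this is FALSE (a lie) because Dave is a knave and Grace is a knight.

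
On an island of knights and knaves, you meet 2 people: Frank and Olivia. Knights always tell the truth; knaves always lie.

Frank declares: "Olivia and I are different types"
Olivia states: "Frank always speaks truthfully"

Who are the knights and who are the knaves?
Frank is a knave.
Olivia is a knave.

Verification:
- Frank (knave) says "Olivia and I are different types" - this is FALSE (a lie) because Frank is a knave and Olivia is a knave.
- Olivia (knave) says "Frank always speaks truthfully" - this is FALSE (a lie) because Frank is a knave.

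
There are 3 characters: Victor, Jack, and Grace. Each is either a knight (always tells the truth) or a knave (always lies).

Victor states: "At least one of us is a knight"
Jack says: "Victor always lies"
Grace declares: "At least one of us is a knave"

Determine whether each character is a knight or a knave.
Victor is a knight.
Jack is a knave.
Grace is a knight.

Verification:
- Victor (knight) says "At least one of us is a knight" - this is TRUE because Victor and Grace are knights.
- Jack (knave) says "Victor always lies" - this is FALSE (a lie) because Victor is a knight.
- Grace (knight) says "At least one of us is a knave" - this is TRUE because Jack is a knave.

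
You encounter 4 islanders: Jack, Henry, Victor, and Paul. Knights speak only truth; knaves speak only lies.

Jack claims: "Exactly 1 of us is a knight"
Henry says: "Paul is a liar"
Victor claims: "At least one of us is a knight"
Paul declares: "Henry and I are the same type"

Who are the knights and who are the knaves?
Jack is a knave.
Henry is a knight.
Victor is a knight.
Paul is a knave.

Verification:
- Jack (knave) says "Exactly 1 of us is a knight" - this is FALSE (a lie) because there are 2 knights.
- Henry (knight) says "Paul is a liar" - this is TRUE because Paul is a knave.
- Victor (knight) says "At least one of us is a knight" - this is TRUE because Henry and Victor are knights.
- Paul (knave) says "Henry and I are the same type" - this is FALSE (a lie) because Paul is a knave and Henry is a knight.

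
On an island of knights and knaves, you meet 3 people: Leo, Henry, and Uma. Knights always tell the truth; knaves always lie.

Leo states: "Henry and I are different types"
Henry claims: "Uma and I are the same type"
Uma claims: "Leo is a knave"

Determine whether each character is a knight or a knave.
Leo is a knave.
Henry is a knave.
Uma is a knight.

Verification:
- Leo (knave) says "Henry and I are different types" - this is FALSE (a lie) because Leo is a knave and Henry is a knave.
- Henry (knave) says "Uma and I are the same type" - this is FALSE (a lie) because Henry is a knave and Uma is a knight.
- Uma (knight) says "Leo is a knave" - this is TRUE because Leo is a knave.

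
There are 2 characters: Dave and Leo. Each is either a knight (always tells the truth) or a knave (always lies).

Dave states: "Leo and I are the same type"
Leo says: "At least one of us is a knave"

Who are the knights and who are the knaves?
Dave is a knave.
Leo is a knight.

Verification:
- Dave (knave) says "Leo and I are the same type" - this is FALSE (a lie) because Dave is a knave and Leo is a knight.
- Leo (knight) says "At least one of us is a knave" - this is TRUE because Dave is a knave.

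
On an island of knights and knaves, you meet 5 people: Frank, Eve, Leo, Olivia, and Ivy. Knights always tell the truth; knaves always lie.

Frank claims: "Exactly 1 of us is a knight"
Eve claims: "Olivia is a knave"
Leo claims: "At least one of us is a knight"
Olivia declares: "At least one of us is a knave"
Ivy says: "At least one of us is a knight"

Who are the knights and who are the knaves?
Frank is a knave.
Eve is a knave.
Leo is a knight.
Olivia is a knight.
Ivy is a knight.

Verification:
- Frank (knave) says "Exactly 1 of us is a knight" - this is FALSE (a lie) because there are 3 knights.
- Eve (knave) says "Olivia is a knave" - this is FALSE (a lie) because Olivia is a knight.
- Leo (knight) says "At least one of us is a knight" - this is TRUE because Leo, Olivia, and Ivy are knights.
- Olivia (knight) says "At least one of us is a knave" - this is TRUE because Frank and Eve are knaves.
- Ivy (knight) says "At least one of us is a knight" - this is TRUE because Leo, Olivia, and Ivy are knights.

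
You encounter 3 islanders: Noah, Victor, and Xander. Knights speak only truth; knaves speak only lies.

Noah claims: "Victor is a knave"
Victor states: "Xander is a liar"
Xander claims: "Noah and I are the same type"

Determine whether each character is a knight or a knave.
Noah is a knight.
Victor is a knave.
Xander is a knight.

Verification:
- Noah (knight) says "Victor is a knave" - this is TRUE because Victor is a knave.
- Victor (knave) says "Xander is a liar" - this is FALSE (a lie) because Xander is a knight.
- Xander (knight) says "Noah and I are the same type" - this is TRUE because Xander is a knight and Noah is a knight.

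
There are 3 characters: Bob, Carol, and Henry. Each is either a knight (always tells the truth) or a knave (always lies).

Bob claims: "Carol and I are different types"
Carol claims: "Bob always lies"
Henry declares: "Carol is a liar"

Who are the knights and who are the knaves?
Bob is a knight.
Carol is a knave.
Henry is a knight.

Verification:
- Bob (knight) says "Carol and I are different types" - this is TRUE because Bob is a knight and Carol is a knave.
- Carol (knave) says "Bob always lies" - this is FALSE (a lie) because Bob is a knight.
- Henry (knight) says "Carol is a liar" - this is TRUE because Carol is a knave.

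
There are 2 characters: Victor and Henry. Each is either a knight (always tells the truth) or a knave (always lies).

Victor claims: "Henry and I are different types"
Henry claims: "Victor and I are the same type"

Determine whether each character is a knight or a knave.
Victor is a knight.
Henry is a knave.

Verification:
- Victor (knight) says "Henry and I are different types" - this is TRUE because Victor is a knight and Henry is a knave.
- Henry (knave) says "Victor and I are the same type" - this is FALSE (a lie) because Henry is a knave and Victor is a knight.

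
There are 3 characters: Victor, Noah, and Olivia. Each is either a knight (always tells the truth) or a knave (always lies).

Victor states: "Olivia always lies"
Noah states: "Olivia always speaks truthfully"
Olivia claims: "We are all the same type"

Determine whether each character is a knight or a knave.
Victor is a knight.
Noah is a knave.
Olivia is a knave.

Verification:
- Victor (knight) says "Olivia always lies" - this is TRUE because Olivia is a knave.
- Noah (knave) says "Olivia always speaks truthfully" - this is FALSE (a lie) because Olivia is a knave.
- Olivia (knave) says "We are all the same type" - this is FALSE (a lie) because Victor is a knight and Noah and Olivia are knaves.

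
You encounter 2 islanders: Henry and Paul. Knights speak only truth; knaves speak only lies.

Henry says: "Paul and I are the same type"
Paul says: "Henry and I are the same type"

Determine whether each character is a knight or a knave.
Henry is a knight.
Paul is a knight.

Verification:
- Henry (knight) says "Paul and I are the same type" - this is TRUE because Henry is a knight and Paul is a knight.
- Paul (knight) says "Henry and I are the same type" - this is TRUE because Paul is a knight and Henry is a knight.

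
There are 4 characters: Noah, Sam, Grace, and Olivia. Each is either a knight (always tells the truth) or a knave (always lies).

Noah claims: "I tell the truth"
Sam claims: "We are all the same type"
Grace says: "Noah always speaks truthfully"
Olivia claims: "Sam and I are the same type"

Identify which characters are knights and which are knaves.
Noah is a knight.
Sam is a knight.
Grace is a knight.
Olivia is a knight.

Verification:
- Noah (knight) says "I tell the truth" - this is TRUE because Noah is a knight.
- Sam (knight) says "We are all the same type" - this is TRUE because Noah, Sam, Grace, and Olivia are knights.
- Grace (knight) says "Noah always speaks truthfully" - this is TRUE because Noah is a knight.
- Olivia (knight) says "Sam and I are the same type" - this is TRUE because Olivia is a knight and Sam is a knight.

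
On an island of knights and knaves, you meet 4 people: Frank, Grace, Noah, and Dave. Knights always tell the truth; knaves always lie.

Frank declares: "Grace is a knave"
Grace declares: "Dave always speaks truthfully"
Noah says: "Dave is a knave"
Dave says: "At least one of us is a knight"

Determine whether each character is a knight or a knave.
Frank is a knave.
Grace is a knight.
Noah is a knave.
Dave is a knight.

Verification:
- Frank (knave) says "Grace is a knave" - this is FALSE (a lie) because Grace is a knight.
- Grace (knight) says "Dave always speaks truthfully" - this is TRUE because Dave is a knight.
- Noah (knave) says "Dave is a knave" - this is FALSE (a lie) because Dave is a knight.
- Dave (knight) says "At least one of us is a knight" - this is TRUE because Grace and Dave are knights.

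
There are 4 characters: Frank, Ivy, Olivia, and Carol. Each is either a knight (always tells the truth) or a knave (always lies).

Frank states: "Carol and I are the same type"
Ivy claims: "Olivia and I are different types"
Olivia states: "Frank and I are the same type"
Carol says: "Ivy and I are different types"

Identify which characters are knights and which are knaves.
Frank is a knight.
Ivy is a knave.
Olivia is a knave.
Carol is a knight.

Verification:
- Frank (knight) says "Carol and I are the same type" - this is TRUE because Frank is a knight and Carol is a knight.
- Ivy (knave) says "Olivia and I are different types" - this is FALSE (a lie) because Ivy is a knave and Olivia is a knave.
- Olivia (knave) says "Frank and I are the same type" - this is FALSE (a lie) because Olivia is a knave and Frank is a knight.
- Carol (knight) says "Ivy and I are different types" - this is TRUE because Carol is a knight and Ivy is a knave.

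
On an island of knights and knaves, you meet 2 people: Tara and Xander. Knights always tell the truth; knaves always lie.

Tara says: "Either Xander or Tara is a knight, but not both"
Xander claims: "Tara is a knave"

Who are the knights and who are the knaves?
Tara is a knight.
Xander is a knave.

Verification:
- Tara (knight) says "Either Xander or Tara is a knight, but not both" - this is TRUE because Xander is a knave and Tara is a knight.
- Xander (knave) says "Tara is a knave" - this is FALSE (a lie) because Tara is a knight.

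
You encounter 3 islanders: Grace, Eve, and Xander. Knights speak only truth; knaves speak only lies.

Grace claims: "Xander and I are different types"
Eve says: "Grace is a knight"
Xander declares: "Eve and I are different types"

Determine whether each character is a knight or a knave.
Grace is a knave.
Eve is a knave.
Xander is a knave.

Verification:
- Grace (knave) says "Xander and I are different types" - this is FALSE (a lie) because Grace is a knave and Xander is a knave.
- Eve (knave) says "Grace is a knight" - this is FALSE (a lie) because Grace is a knave.
- Xander (knave) says "Eve and I are different types" - this is FALSE (a lie) because Xander is a knave and Eve is a knave.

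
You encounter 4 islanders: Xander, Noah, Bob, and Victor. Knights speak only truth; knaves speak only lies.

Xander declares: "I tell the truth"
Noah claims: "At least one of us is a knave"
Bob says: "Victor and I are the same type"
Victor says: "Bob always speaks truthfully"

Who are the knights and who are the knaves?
Xander is a knave.
Noah is a knight.
Bob is a knight.
Victor is a knight.

Verification:
- Xander (knave) says "I tell the truth" - this is FALSE (a lie) because Xander is a knave.
- Noah (knight) says "At least one of us is a knave" - this is TRUE because Xander is a knave.
- Bob (knight) says "Victor and I are the same type" - this is TRUE because Bob is a knight and Victor is a knight.
- Victor (knight) says "Bob always speaks truthfully" - this is TRUE because Bob is a knight.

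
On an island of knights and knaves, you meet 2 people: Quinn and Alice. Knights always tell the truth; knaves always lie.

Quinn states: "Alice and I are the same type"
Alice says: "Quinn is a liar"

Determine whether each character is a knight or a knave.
Quinn is a knave.
Alice is a knight.

Verification:
- Quinn (knave) says "Alice and I are the same type" - this is FALSE (a lie) because Quinn is a knave and Alice is a knight.
- Alice (knight) says "Quinn is a liar" - this is TRUE because Quinn is a knave.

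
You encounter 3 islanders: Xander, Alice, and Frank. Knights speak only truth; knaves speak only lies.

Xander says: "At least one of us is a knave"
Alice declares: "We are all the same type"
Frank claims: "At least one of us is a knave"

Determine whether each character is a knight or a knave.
Xander is a knight.
Alice is a knave.
Frank is a knight.

Verification:
- Xander (knight) says "At least one of us is a knave" - this is TRUE because Alice is a knave.
- Alice (knave) says "We are all the same type" - this is FALSE (a lie) because Xander and Frank are knights and Alice is a knave.
- Frank (knight) says "At least one of us is a knave" - this is TRUE because Alice is a knave.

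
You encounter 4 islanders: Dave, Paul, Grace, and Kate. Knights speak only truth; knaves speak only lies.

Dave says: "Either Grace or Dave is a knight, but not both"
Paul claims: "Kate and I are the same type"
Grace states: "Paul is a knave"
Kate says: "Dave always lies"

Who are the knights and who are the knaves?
Dave is a knave.
Paul is a knight.
Grace is a knave.
Kate is a knight.

Verification:
- Dave (knave) says "Either Grace or Dave is a knight, but not both" - this is FALSE (a lie) because Grace is a knave and Dave is a knave.
- Paul (knight) says "Kate and I are the same type" - this is TRUE because Paul is a knight and Kate is a knight.
- Grace (knave) says "Paul is a knave" - this is FALSE (a lie) because Paul is a knight.
- Kate (knight) says "Dave always lies" - this is TRUE because Dave is a knave.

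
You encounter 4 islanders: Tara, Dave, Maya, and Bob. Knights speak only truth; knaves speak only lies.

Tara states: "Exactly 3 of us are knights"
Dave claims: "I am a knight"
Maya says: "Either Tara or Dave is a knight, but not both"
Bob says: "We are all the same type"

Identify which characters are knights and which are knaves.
Tara is a knave.
Dave is a knight.
Maya is a knight.
Bob is a knave.

Verification:
- Tara (knave) says "Exactly 3 of us are knights" - this is FALSE (a lie) because there are 2 knights.
- Dave (knight) says "I am a knight" - this is TRUE because Dave is a knight.
- Maya (knight) says "Either Tara or Dave is a knight, but not both" - this is TRUE because Tara is a knave and Dave is a knight.
- Bob (knave) says "We are all the same type" - this is FALSE (a lie) because Dave and Maya are knights and Tara and Bob are knaves.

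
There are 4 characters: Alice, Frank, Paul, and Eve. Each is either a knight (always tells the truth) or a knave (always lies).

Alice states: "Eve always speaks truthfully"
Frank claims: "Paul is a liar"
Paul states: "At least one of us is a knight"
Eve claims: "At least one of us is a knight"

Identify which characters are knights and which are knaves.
Alice is a knight.
Frank is a knave.
Paul is a knight.
Eve is a knight.

Verification:
- Alice (knight) says "Eve always speaks truthfully" - this is TRUE because Eve is a knight.
- Frank (knave) says "Paul is a liar" - this is FALSE (a lie) because Paul is a knight.
- Paul (knight) says "At least one of us is a knight" - this is TRUE because Alice, Paul, and Eve are knights.
- Eve (knight) says "At least one of us is a knight" - this is TRUE because Alice, Paul, and Eve are knights.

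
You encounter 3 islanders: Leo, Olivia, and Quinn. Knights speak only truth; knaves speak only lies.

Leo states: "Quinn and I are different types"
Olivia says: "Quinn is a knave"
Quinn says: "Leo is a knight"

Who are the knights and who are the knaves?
Leo is a knave.
Olivia is a knight.
Quinn is a knave.

Verification:
- Leo (knave) says "Quinn and I are different types" - this is FALSE (a lie) because Leo is a knave and Quinn is a knave.
- Olivia (knight) says "Quinn is a knave" - this is TRUE because Quinn is a knave.
- Quinn (knave) says "Leo is a knight" - this is FALSE (a lie) because Leo is a knave.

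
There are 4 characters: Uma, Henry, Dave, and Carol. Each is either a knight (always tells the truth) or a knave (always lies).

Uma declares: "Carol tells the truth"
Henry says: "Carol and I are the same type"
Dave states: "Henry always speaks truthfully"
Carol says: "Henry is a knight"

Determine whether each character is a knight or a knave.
Uma is a knight.
Henry is a knight.
Dave is a knight.
Carol is a knight.

Verification:
- Uma (knight) says "Carol tells the truth" - this is TRUE because Carol is a knight.
- Henry (knight) says "Carol and I are the same type" - this is TRUE because Henry is a knight and Carol is a knight.
- Dave (knight) says "Henry always speaks truthfully" - this is TRUE because Henry is a knight.
- Carol (knight) says "Henry is a knight" - this is TRUE because Henry is a knight.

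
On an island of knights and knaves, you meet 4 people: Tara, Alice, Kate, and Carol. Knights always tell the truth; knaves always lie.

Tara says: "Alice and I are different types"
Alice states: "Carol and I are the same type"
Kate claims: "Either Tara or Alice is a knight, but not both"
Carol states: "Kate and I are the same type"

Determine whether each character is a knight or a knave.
Tara is a knight.
Alice is a knave.
Kate is a knight.
Carol is a knight.

Verification:
- Tara (knight) says "Alice and I are different types" - this is TRUE because Tara is a knight and Alice is a knave.
- Alice (knave) says "Carol and I are the same type" - this is FALSE (a lie) because Alice is a knave and Carol is a knight.
- Kate (knight) says "Either Tara or Alice is a knight, but not both" - this is TRUE because Tara is a knight and Alice is a knave.
- Carol (knight) says "Kate and I are the same type" - this is TRUE because Carol is a knight and Kate is a knight.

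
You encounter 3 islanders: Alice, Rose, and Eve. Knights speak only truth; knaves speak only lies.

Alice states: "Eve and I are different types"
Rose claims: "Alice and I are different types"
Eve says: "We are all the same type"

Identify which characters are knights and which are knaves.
Alice is a knave.
Rose is a knight.
Eve is a knave.

Verification:
- Alice (knave) says "Eve and I are different types" - this is FALSE (a lie) because Alice is a knave and Eve is a knave.
- Rose (knight) says "Alice and I are different types" - this is TRUE because Rose is a knight and Alice is a knave.
- Eve (knave) says "We are all the same type" - this is FALSE (a lie) because Rose is a knight and Alice and Eve are knaves.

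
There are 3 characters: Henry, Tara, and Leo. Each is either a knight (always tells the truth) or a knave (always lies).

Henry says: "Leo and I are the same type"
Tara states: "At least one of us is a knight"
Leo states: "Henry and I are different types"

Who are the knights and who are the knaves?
Henry is a knave.
Tara is a knight.
Leo is a knight.

Verification:
- Henry (knave) says "Leo and I are the same type" - this is FALSE (a lie) because Henry is a knave and Leo is a knight.
- Tara (knight) says "At least one of us is a knight" - this is TRUE because Tara and Leo are knights.
- Leo (knight) says "Henry and I are different types" - this is TRUE because Leo is a knight and Henry is a knave.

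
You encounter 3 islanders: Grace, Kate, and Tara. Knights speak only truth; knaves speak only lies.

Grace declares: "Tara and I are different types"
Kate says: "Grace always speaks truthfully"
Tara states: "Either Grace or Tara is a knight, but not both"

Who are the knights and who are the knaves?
Grace is a knave.
Kate is a knave.
Tara is a knave.

Verification:
- Grace (knave) says "Tara and I are different types" - this is FALSE (a lie) because Grace is a knave and Tara is a knave.
- Kate (knave) says "Grace always speaks truthfully" - this is FALSE (a lie) because Grace is a knave.
- Tara (knave) says "Either Grace or Tara is a knight, but not both" - this is FALSE (a lie) because Grace is a knave and Tara is a knave.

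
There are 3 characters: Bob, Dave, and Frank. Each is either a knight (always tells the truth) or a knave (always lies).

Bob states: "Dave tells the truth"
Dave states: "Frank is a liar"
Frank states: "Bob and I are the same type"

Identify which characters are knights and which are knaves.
Bob is a knight.
Dave is a knight.
Frank is a knave.

Verification:
- Bob (knight) says "Dave tells the truth" - this is TRUE because Dave is a knight.
- Dave (knight) says "Frank is a liar" - this is TRUE because Frank is a knave.
- Frank (knave) says "Bob and I are the same type" - this is FALSE (a lie) because Frank is a knave and Bob is a knight.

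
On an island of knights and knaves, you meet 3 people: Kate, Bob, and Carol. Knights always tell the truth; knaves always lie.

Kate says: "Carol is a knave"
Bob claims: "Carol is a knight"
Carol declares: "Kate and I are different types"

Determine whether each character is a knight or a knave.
Kate is a knave.
Bob is a knight.
Carol is a knight.

Verification:
- Kate (knave) says "Carol is a knave" - this is FALSE (a lie) because Carol is a knight.
- Bob (knight) says "Carol is a knight" - this is TRUE because Carol is a knight.
- Carol (knight) says "Kate and I are different types" - this is TRUE because Carol is a knight and Kate is a knave.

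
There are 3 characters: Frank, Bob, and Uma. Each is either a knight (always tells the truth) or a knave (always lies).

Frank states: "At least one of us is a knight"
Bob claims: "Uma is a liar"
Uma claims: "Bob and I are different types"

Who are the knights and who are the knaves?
Frank is a knight.
Bob is a knave.
Uma is a knight.

Verification:
- Frank (knight) says "At least one of us is a knight" - this is TRUE because Frank and Uma are knights.
- Bob (knave) says "Uma is a liar" - this is FALSE (a lie) because Uma is a knight.
- Uma (knight) says "Bob and I are different types" - this is TRUE because Uma is a knight and Bob is a knave.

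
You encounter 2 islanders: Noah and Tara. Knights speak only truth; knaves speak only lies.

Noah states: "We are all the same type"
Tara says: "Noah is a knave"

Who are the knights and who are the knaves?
Noah is a knave.
Tara is a knight.

Verification:
- Noah (knave) says "We are all the same type" - this is FALSE (a lie) because Tara is a knight and Noah is a knave.
- Tara (knight) says "Noah is a knave" - this is TRUE because Noah is a knave.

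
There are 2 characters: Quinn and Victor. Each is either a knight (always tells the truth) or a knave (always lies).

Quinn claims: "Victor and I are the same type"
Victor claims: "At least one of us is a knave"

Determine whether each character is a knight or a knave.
Quinn is a knave.
Victor is a knight.

Verification:
- Quinn (knave) says "Victor and I are the same type" - this is FALSE (a lie) because Quinn is a knave and Victor is a knight.
- Victor (knight) says "At least one of us is a knave" - this is TRUE because Quinn is a knave.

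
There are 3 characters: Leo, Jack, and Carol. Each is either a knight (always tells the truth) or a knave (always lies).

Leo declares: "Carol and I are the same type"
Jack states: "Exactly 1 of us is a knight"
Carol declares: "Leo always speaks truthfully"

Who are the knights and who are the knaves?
Leo is a knight.
Jack is a knave.
Carol is a knight.

Verification:
- Leo (knight) says "Carol and I are the same type" - this is TRUE because Leo is a knight and Carol is a knight.
- Jack (knave) says "Exactly 1 of us is a knight" - this is FALSE (a lie) because there are 2 knights.
- Carol (knight) says "Leo always speaks truthfully" - this is TRUE because Leo is a knight.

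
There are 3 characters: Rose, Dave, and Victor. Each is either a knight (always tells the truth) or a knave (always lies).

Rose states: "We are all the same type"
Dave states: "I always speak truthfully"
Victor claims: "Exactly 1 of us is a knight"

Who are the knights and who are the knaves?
Rose is a knave.
Dave is a knave.
Victor is a knight.

Verification:
- Rose (knave) says "We are all the same type" - this is FALSE (a lie) because Victor is a knight and Rose and Dave are knaves.
- Dave (knave) says "I always speak truthfully" - this is FALSE (a lie) because Dave is a knave.
- Victor (knight) says "Exactly 1 of us is a knight" - this is TRUE because there are 1 knights.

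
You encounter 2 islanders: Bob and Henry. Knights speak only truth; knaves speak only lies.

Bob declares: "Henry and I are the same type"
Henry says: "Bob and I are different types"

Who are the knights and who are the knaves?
Bob is a knave.
Henry is a knight.

Verification:
- Bob (knave) says "Henry and I are the same type" - this is FALSE (a lie) because Bob is a knave and Henry is a knight.
- Henry (knight) says "Bob and I are different types" - this is TRUE because Henry is a knight and Bob is a knave.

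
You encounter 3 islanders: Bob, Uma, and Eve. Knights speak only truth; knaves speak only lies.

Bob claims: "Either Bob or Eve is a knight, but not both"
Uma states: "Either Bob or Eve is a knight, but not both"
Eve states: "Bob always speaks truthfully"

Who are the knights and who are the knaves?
Bob is a knave.
Uma is a knave.
Eve is a knave.

Verification:
- Bob (knave) says "Either Bob or Eve is a knight, but not both" - this is FALSE (a lie) because Bob is a knave and Eve is a knave.
- Uma (knave) says "Either Bob or Eve is a knight, but not both" - this is FALSE (a lie) because Bob is a knave and Eve is a knave.
- Eve (knave) says "Bob always speaks truthfully" - this is FALSE (a lie) because Bob is a knave.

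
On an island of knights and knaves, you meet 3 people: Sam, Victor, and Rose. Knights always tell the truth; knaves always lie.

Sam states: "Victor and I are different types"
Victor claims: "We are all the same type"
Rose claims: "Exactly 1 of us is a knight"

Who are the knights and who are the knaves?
Sam is a knave.
Victor is a knave.
Rose is a knight.

Verification:
- Sam (knave) says "Victor and I are different types" - this is FALSE (a lie) because Sam is a knave and Victor is a knave.
- Victor (knave) says "We are all the same type" - this is FALSE (a lie) because Rose is a knight and Sam and Victor are knaves.
- Rose (knight) says "Exactly 1 of us is a knight" - this is TRUE because there are 1 knights.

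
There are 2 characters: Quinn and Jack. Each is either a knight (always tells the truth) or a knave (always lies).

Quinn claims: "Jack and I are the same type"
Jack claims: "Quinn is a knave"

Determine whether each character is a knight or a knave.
Quinn is a knave.
Jack is a knight.

Verification:
- Quinn (knave) says "Jack and I are the same type" - this is FALSE (a lie) because Quinn is a knave and Jack is a knight.
- Jack (knight) says "Quinn is a knave" - this is TRUE because Quinn is a knave.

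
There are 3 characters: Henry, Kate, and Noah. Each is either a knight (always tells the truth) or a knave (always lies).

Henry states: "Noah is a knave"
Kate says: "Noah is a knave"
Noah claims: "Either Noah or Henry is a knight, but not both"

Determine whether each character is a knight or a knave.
Henry is a knave.
Kate is a knave.
Noah is a knight.

Verification:
- Henry (knave) says "Noah is a knave" - this is FALSE (a lie) because Noah is a knight.
- Kate (knave) says "Noah is a knave" - this is FALSE (a lie) because Noah is a knight.
- Noah (knight) says "Either Noah or Henry is a knight, but not both" - this is TRUE because Noah is a knight and Henry is a knave.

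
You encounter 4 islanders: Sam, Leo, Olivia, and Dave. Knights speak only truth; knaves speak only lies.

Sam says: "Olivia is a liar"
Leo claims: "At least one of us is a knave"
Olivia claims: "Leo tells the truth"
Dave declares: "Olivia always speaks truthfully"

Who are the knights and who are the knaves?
Sam is a knave.
Leo is a knight.
Olivia is a knight.
Dave is a knight.

Verification:
- Sam (knave) says "Olivia is a liar" - this is FALSE (a lie) because Olivia is a knight.
- Leo (knight) says "At least one of us is a knave" - this is TRUE because Sam is a knave.
- Olivia (knight) says "Leo tells the truth" - this is TRUE because Leo is a knight.
- Dave (knight) says "Olivia always speaks truthfully" - this is TRUE because Olivia is a knight.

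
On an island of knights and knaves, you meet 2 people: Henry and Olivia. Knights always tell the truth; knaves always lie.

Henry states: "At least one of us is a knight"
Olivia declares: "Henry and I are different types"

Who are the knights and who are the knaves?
Henry is a knave.
Olivia is a knave.

Verification:
- Henry (knave) says "At least one of us is a knight" - this is FALSE (a lie) because no one is a knight.
- Olivia (knave) says "Henry and I are different types" - this is FALSE (a lie) because Olivia is a knave and Henry is a knave.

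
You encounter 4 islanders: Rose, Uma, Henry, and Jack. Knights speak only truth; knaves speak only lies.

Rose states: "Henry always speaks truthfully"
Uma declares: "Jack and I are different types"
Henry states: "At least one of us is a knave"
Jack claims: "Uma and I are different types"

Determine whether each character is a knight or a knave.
Rose is a knight.
Uma is a knave.
Henry is a knight.
Jack is a knave.

Verification:
- Rose (knight) says "Henry always speaks truthfully" - this is TRUE because Henry is a knight.
- Uma (knave) says "Jack and I are different types" - this is FALSE (a lie) because Uma is a knave and Jack is a knave.
- Henry (knight) says "At least one of us is a knave" - this is TRUE because Uma and Jack are knaves.
- Jack (knave) says "Uma and I are different types" - this is FALSE (a lie) because Jack is a knave and Uma is a knave.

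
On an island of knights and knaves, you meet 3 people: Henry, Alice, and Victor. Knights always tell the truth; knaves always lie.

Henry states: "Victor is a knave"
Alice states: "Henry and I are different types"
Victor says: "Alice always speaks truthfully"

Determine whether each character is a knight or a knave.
Henry is a knave.
Alice is a knight.
Victor is a knight.

Verification:
- Henry (knave) says "Victor is a knave" - this is FALSE (a lie) because Victor is a knight.
- Alice (knight) says "Henry and I are different types" - this is TRUE because Alice is a knight and Henry is a knave.
- Victor (knight) says "Alice always speaks truthfully" - this is TRUE because Alice is a knight.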